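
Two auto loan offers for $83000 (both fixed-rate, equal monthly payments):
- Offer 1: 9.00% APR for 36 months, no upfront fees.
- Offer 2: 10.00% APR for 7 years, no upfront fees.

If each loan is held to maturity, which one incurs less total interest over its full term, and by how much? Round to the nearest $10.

Offer 1 by $20,730

Offer 1: at 9.00% the monthly rate is 0.0075000, so the payment is 83,000 × 0.0075000 / (1 − 1.0075000^−36) = $2,639.38.
Total interest on Offer 1 = 36 × $2,639.38 − $83,000 = $12,017.68.
Offer 2: monthly rate = 10%/12 = 0.0083333; payment = 83,000 × 0.0083333 / (1 − (1+0.0083333)^−84) = $1,377.90.
Total interest on Offer 2 = 84 × $1,377.90 − $83,000 = $32,743.60.
Offer 1 is lower by $20,725.92.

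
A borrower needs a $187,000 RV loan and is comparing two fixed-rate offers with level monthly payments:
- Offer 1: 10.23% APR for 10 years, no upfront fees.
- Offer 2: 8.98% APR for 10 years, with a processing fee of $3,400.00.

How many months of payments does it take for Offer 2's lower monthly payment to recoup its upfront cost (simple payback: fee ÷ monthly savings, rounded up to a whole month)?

Offer 1: at 10.23% the monthly rate is 0.0085250, so the payment is 187,000 × 0.0085250 / (1 − 1.0085250^−120) = $2,495.10.
Offer 2: monthly rate = 8.98%/12 = 0.0074833; payment = 187,000 × 0.0074833 / (1 − (1+0.0074833)^−120) = $2,366.81.
Monthly savings = $2,495.10 − $2,366.81 = $128.29.
Break-even = $3,400.00 / $128.29 = 26.50 → 27 months.

27 months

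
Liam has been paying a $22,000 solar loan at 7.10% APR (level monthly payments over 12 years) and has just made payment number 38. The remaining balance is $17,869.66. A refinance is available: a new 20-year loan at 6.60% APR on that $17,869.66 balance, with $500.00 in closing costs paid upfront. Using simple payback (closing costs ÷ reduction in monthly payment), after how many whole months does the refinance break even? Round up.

6 months

Current payment = 22,000 × 7.1%/12 / (1 − (1+0.0059167)^−144) = $227.42.
Refinanced payment = 17,869.66 × 0.0055000 / (1 − (1+0.0055000)^−240) = $134.29.
Monthly savings = $227.42 − $134.29 = $93.13.
Break-even = $500.00 / $93.13 = 5.37 → 6 months.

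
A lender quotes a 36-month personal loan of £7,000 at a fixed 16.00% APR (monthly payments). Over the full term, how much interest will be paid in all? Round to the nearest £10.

£1,860

At 16.00% the monthly rate is 0.0133333, so the payment is 7,000 × 0.0133333 / (1 − 1.0133333^−36) = £246.10.
Total paid = 36 × £246.10 = £8,859.60; interest = £8,859.60 − £7,000 = £1,859.60.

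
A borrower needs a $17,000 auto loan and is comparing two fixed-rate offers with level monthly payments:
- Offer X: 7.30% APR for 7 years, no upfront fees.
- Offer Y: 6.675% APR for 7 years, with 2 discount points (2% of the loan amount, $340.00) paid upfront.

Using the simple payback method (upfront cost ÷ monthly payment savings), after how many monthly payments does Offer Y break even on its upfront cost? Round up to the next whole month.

66 months

Offer X: monthly rate = 7.3%/12 = 0.0060833; payment = 17,000 × 0.0060833 / (1 − (1+0.0060833)^−84) = $259.08.
Offer Y: monthly rate = 6.675%/12 = 0.0055625; payment = 17,000 × 0.0055625 / (1 − (1+0.0055625)^−84) = $253.88.
Monthly savings = $259.08 − $253.88 = $5.20.
Break-even = $340.00 / $5.20 = 65.38 → 66 months.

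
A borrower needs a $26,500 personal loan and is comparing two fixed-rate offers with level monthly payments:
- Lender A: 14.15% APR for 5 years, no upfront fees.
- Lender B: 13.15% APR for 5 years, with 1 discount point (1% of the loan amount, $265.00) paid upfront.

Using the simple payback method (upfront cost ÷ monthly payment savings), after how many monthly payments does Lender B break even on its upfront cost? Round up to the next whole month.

20 months

Lender A: at 14.15% the monthly rate is 0.0117917, so the payment is 26,500 × 0.0117917 / (1 − 1.0117917^−60) = $618.67.
Lender B: monthly rate = 13.15%/12 = 0.0109583; payment = 26,500 × 0.0109583 / (1 − (1+0.0109583)^−60) = $604.99.
Monthly savings = $618.67 − $604.99 = $13.68.
Break-even = $265.00 / $13.68 = 19.37 → 20 months.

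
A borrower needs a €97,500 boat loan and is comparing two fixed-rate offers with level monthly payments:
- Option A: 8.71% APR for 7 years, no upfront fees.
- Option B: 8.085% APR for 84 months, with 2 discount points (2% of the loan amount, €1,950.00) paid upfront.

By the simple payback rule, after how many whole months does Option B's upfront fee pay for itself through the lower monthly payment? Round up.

Option A: at 8.71% the monthly rate is 0.0072583, so the payment is 97,500 × 0.0072583 / (1 − 1.0072583^−84) = €1,554.37.
Option B: monthly rate = 8.085%/12 = 0.0067375; payment = 97,500 × 0.0067375 / (1 − (1+0.0067375)^−84) = €1,523.79.
Monthly savings = €1,554.37 − €1,523.79 = €30.58.
Break-even = €1,950.00 / €30.58 = 63.77 → 64 months.

64 months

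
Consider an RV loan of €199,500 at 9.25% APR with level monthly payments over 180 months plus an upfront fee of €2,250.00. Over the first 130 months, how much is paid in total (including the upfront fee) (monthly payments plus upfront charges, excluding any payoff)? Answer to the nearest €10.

Monthly rate = 9.25%/12 = 0.0077083; payment = 199,500 × 0.0077083 / (1 − (1+0.0077083)^−180) = €2,053.24.
Total outlay = 130 × €2,053.24 + €2,250.00 = €269,171.20.

€269,170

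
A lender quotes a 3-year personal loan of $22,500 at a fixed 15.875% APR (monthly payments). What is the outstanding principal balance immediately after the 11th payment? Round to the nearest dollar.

$16,716

With monthly rate i = 15.875%/12 = 0.0132292, the balance after k of n payments is P · [(1+i)^n − (1+i)^k] / [(1+i)^n − 1].
(1+0.0132292)^36 = 1.60500571 and (1+0.0132292)^11 = 1.15553874, so the balance is 22,500 × (1.60500571 − 1.15553874) / (1.60500571 − 1) = $16,715.56.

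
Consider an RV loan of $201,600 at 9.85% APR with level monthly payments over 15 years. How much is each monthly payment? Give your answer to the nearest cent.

At 9.85% the monthly rate is 0.0082083, so the payment is 201,600 × 0.0082083 / (1 − 1.0082083^−180) = $2,147.94.

$2,147.94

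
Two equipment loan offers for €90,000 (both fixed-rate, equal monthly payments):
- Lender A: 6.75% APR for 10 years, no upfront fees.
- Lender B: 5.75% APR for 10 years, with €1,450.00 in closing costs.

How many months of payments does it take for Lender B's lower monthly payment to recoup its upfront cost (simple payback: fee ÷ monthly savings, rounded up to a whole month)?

Lender A: monthly rate = 6.75%/12 = 0.0056250; payment = 90,000 × 0.0056250 / (1 − (1+0.0056250)^−120) = €1,033.42.
Lender B: at 5.75% the monthly rate is 0.0047917, so the payment is 90,000 × 0.0047917 / (1 − 1.0047917^−120) = €987.92.
Monthly savings = €1,033.42 − €987.92 = €45.50.
Break-even = €1,450.00 / €45.50 = 31.87 → 32 months.

32 months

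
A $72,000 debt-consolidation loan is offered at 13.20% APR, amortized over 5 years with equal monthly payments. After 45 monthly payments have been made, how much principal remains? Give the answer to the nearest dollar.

$22,641

With monthly rate i = 13.2%/12 = 0.0110000, the balance after k of n payments is P · [(1+i)^n − (1+i)^k] / [(1+i)^n − 1].
(1+0.0110000)^60 = 1.92783267 and (1+0.0110000)^45 = 1.63607045, so the balance is 72,000 × (1.92783267 − 1.63607045) / (1.92783267 − 1) = $22,640.81.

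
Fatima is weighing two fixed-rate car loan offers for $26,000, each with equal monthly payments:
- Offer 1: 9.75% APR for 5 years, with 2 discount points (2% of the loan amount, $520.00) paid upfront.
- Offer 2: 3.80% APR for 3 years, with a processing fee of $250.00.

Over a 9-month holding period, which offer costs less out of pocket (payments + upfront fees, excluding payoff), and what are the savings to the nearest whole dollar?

Offer 1 by $1,675

Offer 1: at 9.75% the monthly rate is 0.0081250, so the payment is 26,000 × 0.0081250 / (1 − 1.0081250^−60) = $549.23.
Offer 2: monthly rate = 3.8%/12 = 0.0031667; payment = 26,000 × 0.0031667 / (1 − (1+0.0031667)^−36) = $765.31.
Over 9 months: Offer 1 costs 9 × $549.23 + $520.00 = $5,463.07; Offer 2 costs 9 × $765.31 + $250.00 = $7,137.79.
Offer 1 is cheaper by $7,137.79 − $5,463.07 = $1,674.72.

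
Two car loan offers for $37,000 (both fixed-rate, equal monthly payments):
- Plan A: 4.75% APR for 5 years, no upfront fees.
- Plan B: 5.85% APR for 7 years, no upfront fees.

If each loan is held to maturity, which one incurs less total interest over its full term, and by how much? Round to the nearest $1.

Plan A by $3,540

Plan A: monthly rate = 4.75%/12 = 0.0039583; payment = 37,000 × 0.0039583 / (1 − (1+0.0039583)^−60) = $694.01.
Total interest on Plan A = 60 × $694.01 − $37,000 = $4,640.60.
Plan B: monthly rate = 5.85%/12 = 0.0048750; payment = 37,000 × 0.0048750 / (1 − (1+0.0048750)^−84) = $537.86.
Total interest on Plan B = 84 × $537.86 − $37,000 = $8,180.24.
Plan A is lower by $3,539.64.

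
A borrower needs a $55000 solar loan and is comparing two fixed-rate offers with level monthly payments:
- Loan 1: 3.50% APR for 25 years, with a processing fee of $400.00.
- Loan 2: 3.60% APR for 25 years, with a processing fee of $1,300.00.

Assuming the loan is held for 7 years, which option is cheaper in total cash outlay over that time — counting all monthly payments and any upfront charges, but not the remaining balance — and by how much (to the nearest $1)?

Loan 1 by $1,149

Loan 1: monthly rate = 3.5%/12 = 0.0029167; payment = 55,000 × 0.0029167 / (1 − (1+0.0029167)^−300) = $275.34.
Loan 2: monthly rate = 3.6%/12 = 0.0030000; payment = 55,000 × 0.0030000 / (1 − (1+0.0030000)^−300) = $278.30.
Over 84 months: Loan 1 costs 84 × $275.34 + $400.00 = $23,528.56; Loan 2 costs 84 × $278.30 + $1,300.00 = $24,677.20.
Loan 1 is cheaper by $24,677.20 − $23,528.56 = $1,148.64.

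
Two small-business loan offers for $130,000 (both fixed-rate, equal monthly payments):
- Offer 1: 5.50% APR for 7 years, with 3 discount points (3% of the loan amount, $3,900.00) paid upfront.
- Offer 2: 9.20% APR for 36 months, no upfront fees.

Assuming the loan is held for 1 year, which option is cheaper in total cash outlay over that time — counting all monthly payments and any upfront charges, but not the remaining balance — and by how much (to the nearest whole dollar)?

Offer 1: monthly rate = 5.5%/12 = 0.0045833; payment = 130,000 × 0.0045833 / (1 − (1+0.0045833)^−84) = $1,868.11.
Offer 2: monthly rate = 9.2%/12 = 0.0076667; payment = 130,000 × 0.0076667 / (1 − (1+0.0076667)^−36) = $4,146.08.
Over 12 months: Offer 1 costs 12 × $1,868.11 + $3,900.00 = $26,317.32; Offer 2 costs 12 × $4,146.08 = $49,752.96.
Offer 1 is cheaper by $49,752.96 − $26,317.32 = $23,435.64.

Offer 1 by $23,436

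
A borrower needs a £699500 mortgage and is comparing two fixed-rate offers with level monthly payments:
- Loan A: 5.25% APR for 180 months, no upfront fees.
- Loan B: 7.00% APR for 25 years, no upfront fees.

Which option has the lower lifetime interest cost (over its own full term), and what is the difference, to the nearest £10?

Loan A: at 5.25% the monthly rate is 0.0043750, so the payment is 699,500 × 0.0043750 / (1 − 1.0043750^−180) = £5,623.12.
Total interest on Loan A = 180 × £5,623.12 − £699,500 = £312,661.60.
Loan B: at 7.00% the monthly rate is 0.0058333, so the payment is 699,500 × 0.0058333 / (1 − 1.0058333^−300) = £4,943.92.
Total interest on Loan B = 300 × £4,943.92 − £699,500 = £783,676.00.
Loan A is lower by £471,014.40.

Loan A by £471,010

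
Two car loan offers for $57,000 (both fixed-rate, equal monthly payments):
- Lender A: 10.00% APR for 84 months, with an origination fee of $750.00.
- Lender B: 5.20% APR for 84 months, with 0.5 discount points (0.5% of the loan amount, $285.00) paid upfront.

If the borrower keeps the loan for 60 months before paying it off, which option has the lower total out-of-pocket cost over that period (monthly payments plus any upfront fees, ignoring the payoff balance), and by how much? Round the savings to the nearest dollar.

Lender B by $8,581

Lender A: monthly rate = 10%/12 = 0.0083333; payment = 57,000 × 0.0083333 / (1 − (1+0.0083333)^−84) = $946.27.
Lender B: at 5.20% the monthly rate is 0.0043333, so the payment is 57,000 × 0.0043333 / (1 − 1.0043333^−84) = $811.00.
Over 60 months: Lender A costs 60 × $946.27 + $750.00 = $57,526.20; Lender B costs 60 × $811.00 + $285.00 = $48,945.00.
Lender B is cheaper by $57,526.20 − $48,945.00 = $8,581.20.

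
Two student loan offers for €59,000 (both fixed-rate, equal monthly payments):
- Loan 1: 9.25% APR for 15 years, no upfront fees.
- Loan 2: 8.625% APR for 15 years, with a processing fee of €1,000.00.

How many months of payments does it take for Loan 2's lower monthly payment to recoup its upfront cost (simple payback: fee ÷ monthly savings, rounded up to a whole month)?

46 months

Loan 1: monthly rate = 9.25%/12 = 0.0077083; payment = 59,000 × 0.0077083 / (1 − (1+0.0077083)^−180) = €607.22.
Loan 2: at 8.625% the monthly rate is 0.0071875, so the payment is 59,000 × 0.0071875 / (1 − 1.0071875^−180) = €585.33.
Monthly savings = €607.22 − €585.33 = €21.89.
Break-even = €1,000.00 / €21.89 = 45.68 → 46 months.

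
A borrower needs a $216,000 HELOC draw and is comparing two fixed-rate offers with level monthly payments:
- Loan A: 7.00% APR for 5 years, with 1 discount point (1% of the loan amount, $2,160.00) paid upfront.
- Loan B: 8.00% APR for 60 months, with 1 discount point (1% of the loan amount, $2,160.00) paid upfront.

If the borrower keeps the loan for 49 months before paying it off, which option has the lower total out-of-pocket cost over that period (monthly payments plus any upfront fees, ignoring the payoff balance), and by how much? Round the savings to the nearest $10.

Loan A by $5,030

Loan A: at 7.00% the monthly rate is 0.0058333, so the payment is 216,000 × 0.0058333 / (1 − 1.0058333^−60) = $4,277.06.
Loan B: monthly rate = 8%/12 = 0.0066667; payment = 216,000 × 0.0066667 / (1 − (1+0.0066667)^−60) = $4,379.70.
Over 49 months: Loan A costs 49 × $4,277.06 + $2,160.00 = $211,735.94; Loan B costs 49 × $4,379.70 + $2,160.00 = $216,765.30.
Loan A is cheaper by $216,765.30 − $211,735.94 = $5,029.36.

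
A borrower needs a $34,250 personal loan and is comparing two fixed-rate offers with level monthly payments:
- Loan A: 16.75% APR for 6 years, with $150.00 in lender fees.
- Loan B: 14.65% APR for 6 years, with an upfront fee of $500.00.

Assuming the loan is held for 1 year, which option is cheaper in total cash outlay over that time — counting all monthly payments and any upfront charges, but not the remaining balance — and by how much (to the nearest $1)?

Loan A: at 16.75% the monthly rate is 0.0139583, so the payment is 34,250 × 0.0139583 / (1 − 1.0139583^−72) = $757.16.
Loan B: monthly rate = 14.65%/12 = 0.0122083; payment = 34,250 × 0.0122083 / (1 − (1+0.0122083)^−72) = $717.72.
Over 12 months: Loan A costs 12 × $757.16 + $150.00 = $9,235.92; Loan B costs 12 × $717.72 + $500.00 = $9,112.64.
Loan B is cheaper by $9,235.92 − $9,112.64 = $123.28.

Loan B by $123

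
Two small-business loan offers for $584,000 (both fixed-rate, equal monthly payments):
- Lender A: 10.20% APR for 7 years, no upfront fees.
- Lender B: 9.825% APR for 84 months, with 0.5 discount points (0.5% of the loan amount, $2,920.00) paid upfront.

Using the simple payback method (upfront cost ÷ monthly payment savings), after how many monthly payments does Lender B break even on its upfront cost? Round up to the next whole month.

26 months

Lender A: at 10.20% the monthly rate is 0.0085000, so the payment is 584,000 × 0.0085000 / (1 − 1.0085000^−84) = $9,755.55.
Lender B: at 9.825% the monthly rate is 0.0081875, so the payment is 584,000 × 0.0081875 / (1 − 1.0081875^−84) = $9,642.37.
Monthly savings = $9,755.55 − $9,642.37 = $113.18.
Break-even = $2,920.00 / $113.18 = 25.80 → 26 months.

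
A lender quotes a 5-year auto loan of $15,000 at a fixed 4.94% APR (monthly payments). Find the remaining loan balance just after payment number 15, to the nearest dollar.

$11,589

With monthly rate i = 4.94%/12 = 0.0041167, the balance after k of n payments is P · [(1+i)^n − (1+i)^k] / [(1+i)^n − 1].
(1+0.0041167)^60 = 1.27953020 and (1+0.0041167)^15 = 1.06356157, so the balance is 15,000 × (1.27953020 − 1.06356157) / (1.27953020 − 1) = $11,589.19.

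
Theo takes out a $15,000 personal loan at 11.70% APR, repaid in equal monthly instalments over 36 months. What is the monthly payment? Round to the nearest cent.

$496.07

At 11.70% the monthly rate is 0.0097500, so the payment is 15,000 × 0.0097500 / (1 − 1.0097500^−36) = $496.07.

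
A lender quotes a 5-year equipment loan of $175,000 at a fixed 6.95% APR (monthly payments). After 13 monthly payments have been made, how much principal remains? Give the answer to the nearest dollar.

$142,052

With monthly rate i = 6.95%/12 = 0.0057917, the balance after k of n payments is P · [(1+i)^n − (1+i)^k] / [(1+i)^n − 1].
(1+0.0057917)^60 = 1.41410605 and (1+0.0057917)^13 = 1.07796443, so the balance is 175,000 × (1.41410605 − 1.07796443) / (1.41410605 − 1) = $142,052.46.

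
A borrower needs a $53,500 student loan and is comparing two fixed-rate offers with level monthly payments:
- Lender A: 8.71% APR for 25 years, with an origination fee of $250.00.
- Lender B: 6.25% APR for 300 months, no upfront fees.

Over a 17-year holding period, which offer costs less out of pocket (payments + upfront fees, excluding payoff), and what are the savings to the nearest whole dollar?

Lender B by $17,686

Lender A: at 8.71% the monthly rate is 0.0072583, so the payment is 53,500 × 0.0072583 / (1 − 1.0072583^−300) = $438.39.
Lender B: monthly rate = 6.25%/12 = 0.0052083; payment = 53,500 × 0.0052083 / (1 − (1+0.0052083)^−300) = $352.92.
Over 204 months: Lender A costs 204 × $438.39 + $250.00 = $89,681.56; Lender B costs 204 × $352.92 = $71,995.68.
Lender B is cheaper by $89,681.56 − $71,995.68 = $17,685.88.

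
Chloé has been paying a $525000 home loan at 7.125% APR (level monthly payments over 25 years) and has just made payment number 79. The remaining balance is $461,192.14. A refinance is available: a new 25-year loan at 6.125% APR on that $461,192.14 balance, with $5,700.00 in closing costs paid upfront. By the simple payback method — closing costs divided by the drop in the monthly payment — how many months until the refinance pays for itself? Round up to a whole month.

8 months

Current payment = 525,000 × 7.125%/12 / (1 − (1+0.0059375)^−300) = $3,752.56.
Refinanced payment = 461,192.14 × 0.0051042 / (1 − (1+0.0051042)^−300) = $3,006.81.
Monthly savings = $3,752.56 − $3,006.81 = $745.75.
Break-even = $5,700.00 / $745.75 = 7.64 → 8 months.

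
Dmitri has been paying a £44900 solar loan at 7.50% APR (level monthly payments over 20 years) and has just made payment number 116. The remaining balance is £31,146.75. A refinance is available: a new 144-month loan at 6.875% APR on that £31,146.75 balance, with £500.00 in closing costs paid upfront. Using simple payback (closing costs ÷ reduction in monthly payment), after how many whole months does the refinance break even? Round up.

12 months

Current payment = 44,900 × 7.5%/12 / (1 − (1+0.0062500)^−240) = £361.71.
Refinanced payment = 31,146.75 × 0.0057292 / (1 − (1+0.0057292)^−144) = £318.24.
Monthly savings = £361.71 − £318.24 = £43.47.
Break-even = £500.00 / £43.47 = 11.50 → 12 months.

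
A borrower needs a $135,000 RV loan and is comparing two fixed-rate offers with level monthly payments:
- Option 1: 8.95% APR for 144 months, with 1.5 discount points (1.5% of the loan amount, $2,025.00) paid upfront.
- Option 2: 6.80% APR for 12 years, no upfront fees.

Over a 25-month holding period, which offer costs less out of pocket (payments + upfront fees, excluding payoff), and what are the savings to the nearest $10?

Option 1: at 8.95% the monthly rate is 0.0074583, so the payment is 135,000 × 0.0074583 / (1 − 1.0074583^−144) = $1,532.54.
Option 2: at 6.80% the monthly rate is 0.0056667, so the payment is 135,000 × 0.0056667 / (1 − 1.0056667^−144) = $1,373.96.
Over 25 months: Option 1 costs 25 × $1,532.54 + $2,025.00 = $40,338.50; Option 2 costs 25 × $1,373.96 = $34,349.00.
Option 2 is cheaper by $40,338.50 − $34,349.00 = $5,989.50.

Option 2 by $5,990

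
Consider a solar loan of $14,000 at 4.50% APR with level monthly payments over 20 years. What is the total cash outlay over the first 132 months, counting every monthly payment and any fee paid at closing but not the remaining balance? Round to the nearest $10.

$11,690

At 4.50% the monthly rate is 0.0037500, so the payment is 14,000 × 0.0037500 / (1 − 1.0037500^−240) = $88.57.
Total outlay = 132 × $88.57 = $11,691.24.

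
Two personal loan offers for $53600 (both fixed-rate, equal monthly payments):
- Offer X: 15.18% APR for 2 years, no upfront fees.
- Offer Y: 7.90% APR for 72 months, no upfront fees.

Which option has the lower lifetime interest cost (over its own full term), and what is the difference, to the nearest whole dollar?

Offer X by $4,993

Offer X: at 15.18% the monthly rate is 0.0126500, so the payment is 53,600 × 0.0126500 / (1 − 1.0126500^−24) = $2,603.47.
Total interest on Offer X = 24 × $2,603.47 − $53,600 = $8,883.28.
Offer Y: at 7.90% the monthly rate is 0.0065833, so the payment is 53,600 × 0.0065833 / (1 − 1.0065833^−72) = $937.17.
Total interest on Offer Y = 72 × $937.17 − $53,600 = $13,876.24.
Offer X is lower by $4,992.96.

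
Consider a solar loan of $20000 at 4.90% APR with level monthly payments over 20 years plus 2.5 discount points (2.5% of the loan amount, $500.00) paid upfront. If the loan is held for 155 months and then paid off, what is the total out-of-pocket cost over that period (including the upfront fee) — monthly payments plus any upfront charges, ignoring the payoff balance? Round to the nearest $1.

$20,788

Monthly rate = 4.9%/12 = 0.0040833; payment = 20,000 × 0.0040833 / (1 − (1+0.0040833)^−240) = $130.89.
Total outlay = 155 × $130.89 + $500.00 = $20,787.95.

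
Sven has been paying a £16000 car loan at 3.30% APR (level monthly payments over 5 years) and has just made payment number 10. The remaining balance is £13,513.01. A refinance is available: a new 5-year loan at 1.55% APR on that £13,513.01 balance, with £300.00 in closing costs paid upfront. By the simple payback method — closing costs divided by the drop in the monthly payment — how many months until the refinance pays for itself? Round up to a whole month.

Current payment = 16,000 × 3.3%/12 / (1 − (1+0.0027500)^−60) = £289.64.
Refinanced payment = 13,513.01 × 0.0012917 / (1 − (1+0.0012917)^−60) = £234.20.
Monthly savings = £289.64 − £234.20 = £55.44.
Break-even = £300.00 / £55.44 = 5.41 → 6 months.

6 months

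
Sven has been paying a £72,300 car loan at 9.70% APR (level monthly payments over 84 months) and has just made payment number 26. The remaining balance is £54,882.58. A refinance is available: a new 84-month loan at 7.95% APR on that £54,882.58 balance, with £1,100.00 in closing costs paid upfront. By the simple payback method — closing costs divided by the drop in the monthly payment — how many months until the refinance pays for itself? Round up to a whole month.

Current payment = 72,300 × 9.7%/12 / (1 − (1+0.0080833)^−84) = £1,189.09.
Refinanced payment = 54,882.58 × 0.0066250 / (1 − (1+0.0066250)^−84) = £854.05.
Monthly savings = £1,189.09 − £854.05 = £335.04.
Break-even = £1,100.00 / £335.04 = 3.28 → 4 months.

4 months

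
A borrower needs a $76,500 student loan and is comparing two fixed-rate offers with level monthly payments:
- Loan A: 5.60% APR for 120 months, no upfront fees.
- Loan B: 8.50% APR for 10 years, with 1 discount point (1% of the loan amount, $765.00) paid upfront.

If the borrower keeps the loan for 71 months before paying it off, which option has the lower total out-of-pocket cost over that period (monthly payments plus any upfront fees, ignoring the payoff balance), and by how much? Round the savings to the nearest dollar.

Loan A by $8,892

Loan A: at 5.60% the monthly rate is 0.0046667, so the payment is 76,500 × 0.0046667 / (1 − 1.0046667^−120) = $834.02.
Loan B: monthly rate = 8.5%/12 = 0.0070833; payment = 76,500 × 0.0070833 / (1 − (1+0.0070833)^−120) = $948.49.
Over 71 months: Loan A costs 71 × $834.02 = $59,215.42; Loan B costs 71 × $948.49 + $765.00 = $68,107.79.
Loan A is cheaper by $68,107.79 − $59,215.42 = $8,892.37.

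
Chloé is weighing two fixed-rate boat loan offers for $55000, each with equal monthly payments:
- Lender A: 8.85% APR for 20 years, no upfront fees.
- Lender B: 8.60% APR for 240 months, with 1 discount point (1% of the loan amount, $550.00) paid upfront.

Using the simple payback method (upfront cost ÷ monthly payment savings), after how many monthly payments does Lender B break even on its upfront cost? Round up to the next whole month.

63 months

Lender A: at 8.85% the monthly rate is 0.0073750, so the payment is 55,000 × 0.0073750 / (1 − 1.0073750^−240) = $489.56.
Lender B: at 8.60% the monthly rate is 0.0071667, so the payment is 55,000 × 0.0071667 / (1 − 1.0071667^−240) = $480.79.
Monthly savings = $489.56 − $480.79 = $8.77.
Break-even = $550.00 / $8.77 = 62.71 → 63 months.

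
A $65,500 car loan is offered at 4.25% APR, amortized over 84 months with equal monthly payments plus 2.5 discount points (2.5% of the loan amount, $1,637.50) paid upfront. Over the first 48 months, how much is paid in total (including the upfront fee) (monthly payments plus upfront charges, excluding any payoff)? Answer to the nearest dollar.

At 4.25% the monthly rate is 0.0035417, so the payment is 65,500 × 0.0035417 / (1 − 1.0035417^−84) = $902.86.
Total outlay = 48 × $902.86 + $1,637.50 = $44,974.78.

$44,975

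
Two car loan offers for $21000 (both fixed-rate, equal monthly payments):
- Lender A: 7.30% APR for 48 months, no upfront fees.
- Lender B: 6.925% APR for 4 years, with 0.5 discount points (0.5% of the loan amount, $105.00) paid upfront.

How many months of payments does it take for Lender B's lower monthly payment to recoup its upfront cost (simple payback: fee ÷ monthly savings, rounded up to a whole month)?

Lender A: at 7.30% the monthly rate is 0.0060833, so the payment is 21,000 × 0.0060833 / (1 − 1.0060833^−48) = $505.80.
Lender B: at 6.925% the monthly rate is 0.0057708, so the payment is 21,000 × 0.0057708 / (1 − 1.0057708^−48) = $502.14.
Monthly savings = $505.80 − $502.14 = $3.66.
Break-even = $105.00 / $3.66 = 28.69 → 29 months.

29 months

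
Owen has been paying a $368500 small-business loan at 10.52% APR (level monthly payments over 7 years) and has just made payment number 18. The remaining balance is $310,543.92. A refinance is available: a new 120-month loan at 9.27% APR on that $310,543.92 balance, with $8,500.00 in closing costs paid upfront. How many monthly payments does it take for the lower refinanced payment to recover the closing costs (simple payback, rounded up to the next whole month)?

Current payment = 368,500 × 10.52%/12 / (1 − (1+0.0087667)^−84) = $6,217.00.
Refinanced payment = 310,543.92 × 0.0077250 / (1 − (1+0.0077250)^−120) = $3,979.36.
Monthly savings = $6,217.00 − $3,979.36 = $2,237.64.
Break-even = $8,500.00 / $2,237.64 = 3.80 → 4 months.

4 months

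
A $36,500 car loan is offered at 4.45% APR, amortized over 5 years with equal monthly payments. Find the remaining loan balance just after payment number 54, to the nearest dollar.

$4,025

With monthly rate i = 4.45%/12 = 0.0037083, the balance after k of n payments is P · [(1+i)^n − (1+i)^k] / [(1+i)^n − 1].
(1+0.0037083)^60 = 1.24868184 and (1+0.0037083)^54 = 1.22125573, so the balance is 36,500 × (1.24868184 − 1.22125573) / (1.24868184 − 1) = $4,025.44.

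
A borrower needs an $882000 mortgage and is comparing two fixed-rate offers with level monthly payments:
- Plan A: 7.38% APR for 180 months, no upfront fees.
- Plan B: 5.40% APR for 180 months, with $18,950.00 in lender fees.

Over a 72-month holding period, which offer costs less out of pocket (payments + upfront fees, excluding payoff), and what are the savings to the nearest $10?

Plan B by $49,900

Plan A: monthly rate = 7.38%/12 = 0.0061500; payment = 882,000 × 0.0061500 / (1 − (1+0.0061500)^−180) = $8,116.22.
Plan B: at 5.40% the monthly rate is 0.0045000, so the payment is 882,000 × 0.0045000 / (1 − 1.0045000^−180) = $7,159.96.
Over 72 months: Plan A costs 72 × $8,116.22 = $584,367.84; Plan B costs 72 × $7,159.96 + $18,950.00 = $534,467.12.
Plan B is cheaper by $584,367.84 − $534,467.12 = $49,900.72.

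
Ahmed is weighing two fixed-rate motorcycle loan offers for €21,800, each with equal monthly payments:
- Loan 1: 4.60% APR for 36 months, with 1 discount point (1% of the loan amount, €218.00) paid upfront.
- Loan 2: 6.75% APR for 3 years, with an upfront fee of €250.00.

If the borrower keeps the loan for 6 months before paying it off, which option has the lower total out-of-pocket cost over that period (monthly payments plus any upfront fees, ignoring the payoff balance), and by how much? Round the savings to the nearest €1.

Loan 1: at 4.60% the monthly rate is 0.0038333, so the payment is 21,800 × 0.0038333 / (1 − 1.0038333^−36) = €649.46.
Loan 2: monthly rate = 6.75%/12 = 0.0056250; payment = 21,800 × 0.0056250 / (1 − (1+0.0056250)^−36) = €670.63.
Over 6 months: Loan 1 costs 6 × €649.46 + €218.00 = €4,114.76; Loan 2 costs 6 × €670.63 + €250.00 = €4,273.78.
Loan 1 is cheaper by €4,273.78 − €4,114.76 = €159.02.

Loan 1 by €159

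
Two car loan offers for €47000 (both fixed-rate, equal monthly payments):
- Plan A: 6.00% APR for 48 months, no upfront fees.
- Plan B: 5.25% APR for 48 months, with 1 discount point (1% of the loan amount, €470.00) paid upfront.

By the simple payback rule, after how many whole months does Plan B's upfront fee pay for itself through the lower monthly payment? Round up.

Plan A: monthly rate = 6%/12 = 0.0050000; payment = 47,000 × 0.0050000 / (1 − (1+0.0050000)^−48) = €1,103.80.
Plan B: at 5.25% the monthly rate is 0.0043750, so the payment is 47,000 × 0.0043750 / (1 − 1.0043750^−48) = €1,087.71.
Monthly savings = €1,103.80 − €1,087.71 = €16.09.
Break-even = €470.00 / €16.09 = 29.21 → 30 months.

30 months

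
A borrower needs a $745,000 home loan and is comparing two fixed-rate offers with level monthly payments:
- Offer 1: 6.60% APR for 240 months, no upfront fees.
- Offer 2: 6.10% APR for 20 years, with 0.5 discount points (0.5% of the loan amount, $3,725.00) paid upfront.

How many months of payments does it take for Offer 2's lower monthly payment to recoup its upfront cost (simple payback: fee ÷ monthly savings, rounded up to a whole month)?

Offer 1: at 6.60% the monthly rate is 0.0055000, so the payment is 745,000 × 0.0055000 / (1 − 1.0055000^−240) = $5,598.47.
Offer 2: at 6.10% the monthly rate is 0.0050833, so the payment is 745,000 × 0.0050833 / (1 − 1.0050833^−240) = $5,380.48.
Monthly savings = $5,598.47 − $5,380.48 = $217.99.
Break-even = $3,725.00 / $217.99 = 17.09 → 18 months.

18 months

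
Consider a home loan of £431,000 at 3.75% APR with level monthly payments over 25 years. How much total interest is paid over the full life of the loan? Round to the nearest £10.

£233,770

At 3.75% the monthly rate is 0.0031250, so the payment is 431,000 × 0.0031250 / (1 − 1.0031250^−300) = £2,215.91.
Total paid = 300 × £2,215.91 = £664,773.00; interest = £664,773.00 − £431,000 = £233,773.00.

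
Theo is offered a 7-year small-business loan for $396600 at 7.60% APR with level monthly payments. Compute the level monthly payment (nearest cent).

$6,102.75

At 7.60% the monthly rate is 0.0063333, so the payment is 396,600 × 0.0063333 / (1 − 1.0063333^−84) = $6,102.75.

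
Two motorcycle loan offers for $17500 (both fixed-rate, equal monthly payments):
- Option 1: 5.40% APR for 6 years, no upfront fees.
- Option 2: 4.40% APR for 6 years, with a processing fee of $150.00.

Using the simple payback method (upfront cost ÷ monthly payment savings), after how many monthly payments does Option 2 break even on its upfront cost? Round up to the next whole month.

19 months

Option 1: at 5.40% the monthly rate is 0.0045000, so the payment is 17,500 × 0.0045000 / (1 − 1.0045000^−72) = $285.09.
Option 2: monthly rate = 4.4%/12 = 0.0036667; payment = 17,500 × 0.0036667 / (1 − (1+0.0036667)^−72) = $276.99.
Monthly savings = $285.09 − $276.99 = $8.10.
Break-even = $150.00 / $8.10 = 18.52 → 19 months.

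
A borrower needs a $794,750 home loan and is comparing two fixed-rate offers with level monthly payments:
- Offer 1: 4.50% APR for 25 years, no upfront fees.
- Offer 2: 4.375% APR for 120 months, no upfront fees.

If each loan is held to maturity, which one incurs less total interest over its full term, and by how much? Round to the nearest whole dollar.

Offer 1: monthly rate = 4.5%/12 = 0.0037500; payment = 794,750 × 0.0037500 / (1 − (1+0.0037500)^−300) = $4,417.48.
Total interest on Offer 1 = 300 × $4,417.48 − $794,750 = $530,494.00.
Offer 2: monthly rate = 4.375%/12 = 0.0036458; payment = 794,750 × 0.0036458 / (1 − (1+0.0036458)^−120) = $8,188.86.
Total interest on Offer 2 = 120 × $8,188.86 − $794,750 = $187,913.20.
Offer 2 is lower by $342,580.80.

Offer 2 by $342,581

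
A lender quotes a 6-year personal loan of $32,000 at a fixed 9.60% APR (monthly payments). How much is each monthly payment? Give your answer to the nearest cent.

At 9.60% the monthly rate is 0.0080000, so the payment is 32,000 × 0.0080000 / (1 − 1.0080000^−72) = $586.39.

$586.39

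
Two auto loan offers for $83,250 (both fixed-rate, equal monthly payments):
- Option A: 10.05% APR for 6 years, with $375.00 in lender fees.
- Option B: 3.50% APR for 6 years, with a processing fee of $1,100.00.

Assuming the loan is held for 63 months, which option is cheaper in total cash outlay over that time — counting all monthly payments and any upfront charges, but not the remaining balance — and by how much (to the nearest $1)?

Option B by $15,705

Option A: at 10.05% the monthly rate is 0.0083750, so the payment is 83,250 × 0.0083750 / (1 − 1.0083750^−72) = $1,544.38.
Option B: monthly rate = 3.5%/12 = 0.0029167; payment = 83,250 × 0.0029167 / (1 − (1+0.0029167)^−72) = $1,283.58.
Over 63 months: Option A costs 63 × $1,544.38 + $375.00 = $97,670.94; Option B costs 63 × $1,283.58 + $1,100.00 = $81,965.54.
Option B is cheaper by $97,670.94 − $81,965.54 = $15,705.40.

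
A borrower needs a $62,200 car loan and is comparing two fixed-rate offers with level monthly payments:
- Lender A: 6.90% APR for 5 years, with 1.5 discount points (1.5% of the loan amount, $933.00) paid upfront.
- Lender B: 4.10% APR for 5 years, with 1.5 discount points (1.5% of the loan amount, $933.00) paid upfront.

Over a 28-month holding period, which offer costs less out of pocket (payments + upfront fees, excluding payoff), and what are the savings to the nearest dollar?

Lender A: at 6.90% the monthly rate is 0.0057500, so the payment is 62,200 × 0.0057500 / (1 − 1.0057500^−60) = $1,228.70.
Lender B: at 4.10% the monthly rate is 0.0034167, so the payment is 62,200 × 0.0034167 / (1 − 1.0034167^−60) = $1,148.32.
Over 28 months: Lender A costs 28 × $1,228.70 + $933.00 = $35,336.60; Lender B costs 28 × $1,148.32 + $933.00 = $33,085.96.
Lender B is cheaper by $35,336.60 − $33,085.96 = $2,250.64.

Lender B by $2,251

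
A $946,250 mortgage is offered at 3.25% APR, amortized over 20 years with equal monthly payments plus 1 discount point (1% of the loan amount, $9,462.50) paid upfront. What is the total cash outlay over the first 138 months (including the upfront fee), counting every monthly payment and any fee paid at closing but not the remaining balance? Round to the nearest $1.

$750,121

Monthly rate = 3.25%/12 = 0.0027083; payment = 946,250 × 0.0027083 / (1 − (1+0.0027083)^−240) = $5,367.09.
Total outlay = 138 × $5,367.09 + $9,462.50 = $750,120.92.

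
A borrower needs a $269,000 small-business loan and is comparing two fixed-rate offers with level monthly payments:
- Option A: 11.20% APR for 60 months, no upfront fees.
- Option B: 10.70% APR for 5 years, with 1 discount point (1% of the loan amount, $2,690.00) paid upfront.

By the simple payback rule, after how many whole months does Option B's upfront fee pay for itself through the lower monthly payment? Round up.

Option A: monthly rate = 11.2%/12 = 0.0093333; payment = 269,000 × 0.0093333 / (1 − (1+0.0093333)^−60) = $5,875.58.
Option B: at 10.70% the monthly rate is 0.0089167, so the payment is 269,000 × 0.0089167 / (1 − 1.0089167^−60) = $5,808.55.
Monthly savings = $5,875.58 − $5,808.55 = $67.03.
Break-even = $2,690.00 / $67.03 = 40.13 → 41 months.

41 months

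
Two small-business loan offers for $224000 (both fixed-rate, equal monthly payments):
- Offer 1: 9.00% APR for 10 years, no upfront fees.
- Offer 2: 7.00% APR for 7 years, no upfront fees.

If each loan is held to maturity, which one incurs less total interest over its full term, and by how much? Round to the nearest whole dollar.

Offer 1: at 9.00% the monthly rate is 0.0075000, so the payment is 224,000 × 0.0075000 / (1 − 1.0075000^−120) = $2,837.54.
Total interest on Offer 1 = 120 × $2,837.54 − $224,000 = $116,504.80.
Offer 2: monthly rate = 7%/12 = 0.0058333; payment = 224,000 × 0.0058333 / (1 − (1+0.0058333)^−84) = $3,380.76.
Total interest on Offer 2 = 84 × $3,380.76 − $224,000 = $59,983.84.
Offer 2 is lower by $56,520.96.

Offer 2 by $56,521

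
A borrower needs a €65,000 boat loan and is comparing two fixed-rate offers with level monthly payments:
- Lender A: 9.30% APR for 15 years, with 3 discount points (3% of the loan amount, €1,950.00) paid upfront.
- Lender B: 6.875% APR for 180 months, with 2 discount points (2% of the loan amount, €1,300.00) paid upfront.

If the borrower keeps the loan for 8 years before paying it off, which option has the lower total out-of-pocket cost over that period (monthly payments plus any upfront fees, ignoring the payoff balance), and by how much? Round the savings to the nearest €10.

Lender B by €9,410

Lender A: at 9.30% the monthly rate is 0.0077500, so the payment is 65,000 × 0.0077500 / (1 − 1.0077500^−180) = €670.92.
Lender B: monthly rate = 6.875%/12 = 0.0057292; payment = 65,000 × 0.0057292 / (1 − (1+0.0057292)^−180) = €579.71.
Over 96 months: Lender A costs 96 × €670.92 + €1,950.00 = €66,358.32; Lender B costs 96 × €579.71 + €1,300.00 = €56,952.16.
Lender B is cheaper by €66,358.32 − €56,952.16 = €9,406.16.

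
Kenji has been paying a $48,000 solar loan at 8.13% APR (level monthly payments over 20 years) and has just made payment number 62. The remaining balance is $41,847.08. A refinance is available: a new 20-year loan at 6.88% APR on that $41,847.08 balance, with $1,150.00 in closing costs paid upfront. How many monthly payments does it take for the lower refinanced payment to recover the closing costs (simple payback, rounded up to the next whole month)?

14 months

Current payment = 48,000 × 8.13%/12 / (1 − (1+0.0067750)^−240) = $405.38.
Refinanced payment = 41,847.08 × 0.0057333 / (1 − (1+0.0057333)^−240) = $321.43.
Monthly savings = $405.38 − $321.43 = $83.95.
Break-even = $1,150.00 / $83.95 = 13.70 → 14 months.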